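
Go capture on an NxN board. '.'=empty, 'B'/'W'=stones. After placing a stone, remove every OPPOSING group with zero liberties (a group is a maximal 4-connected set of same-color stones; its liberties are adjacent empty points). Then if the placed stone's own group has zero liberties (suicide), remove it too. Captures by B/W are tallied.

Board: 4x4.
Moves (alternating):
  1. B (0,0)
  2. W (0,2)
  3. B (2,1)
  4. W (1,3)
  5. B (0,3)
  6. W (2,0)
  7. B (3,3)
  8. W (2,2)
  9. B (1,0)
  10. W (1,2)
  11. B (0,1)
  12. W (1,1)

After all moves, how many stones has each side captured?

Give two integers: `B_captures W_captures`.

Answer: 0 3

Derivation:
Move 1: B@(0,0) -> caps B=0 W=0
Move 2: W@(0,2) -> caps B=0 W=0
Move 3: B@(2,1) -> caps B=0 W=0
Move 4: W@(1,3) -> caps B=0 W=0
Move 5: B@(0,3) -> caps B=0 W=0
Move 6: W@(2,0) -> caps B=0 W=0
Move 7: B@(3,3) -> caps B=0 W=0
Move 8: W@(2,2) -> caps B=0 W=0
Move 9: B@(1,0) -> caps B=0 W=0
Move 10: W@(1,2) -> caps B=0 W=0
Move 11: B@(0,1) -> caps B=0 W=0
Move 12: W@(1,1) -> caps B=0 W=3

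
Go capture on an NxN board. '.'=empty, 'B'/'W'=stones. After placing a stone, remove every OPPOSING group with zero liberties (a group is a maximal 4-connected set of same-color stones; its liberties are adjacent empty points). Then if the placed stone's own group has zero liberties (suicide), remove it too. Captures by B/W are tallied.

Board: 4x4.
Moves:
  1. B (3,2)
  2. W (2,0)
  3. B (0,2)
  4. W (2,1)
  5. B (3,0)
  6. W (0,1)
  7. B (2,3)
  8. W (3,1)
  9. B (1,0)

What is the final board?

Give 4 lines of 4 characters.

Move 1: B@(3,2) -> caps B=0 W=0
Move 2: W@(2,0) -> caps B=0 W=0
Move 3: B@(0,2) -> caps B=0 W=0
Move 4: W@(2,1) -> caps B=0 W=0
Move 5: B@(3,0) -> caps B=0 W=0
Move 6: W@(0,1) -> caps B=0 W=0
Move 7: B@(2,3) -> caps B=0 W=0
Move 8: W@(3,1) -> caps B=0 W=1
Move 9: B@(1,0) -> caps B=0 W=1

Answer: .WB.
B...
WW.B
.WB.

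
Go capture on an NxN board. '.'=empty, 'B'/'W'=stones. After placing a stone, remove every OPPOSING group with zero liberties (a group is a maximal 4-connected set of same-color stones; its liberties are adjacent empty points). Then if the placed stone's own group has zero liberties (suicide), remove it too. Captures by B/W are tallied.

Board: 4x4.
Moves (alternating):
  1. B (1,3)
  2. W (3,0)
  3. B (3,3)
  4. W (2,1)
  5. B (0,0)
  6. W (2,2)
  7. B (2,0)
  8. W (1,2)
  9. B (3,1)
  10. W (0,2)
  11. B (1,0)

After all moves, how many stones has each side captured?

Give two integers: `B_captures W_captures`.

Move 1: B@(1,3) -> caps B=0 W=0
Move 2: W@(3,0) -> caps B=0 W=0
Move 3: B@(3,3) -> caps B=0 W=0
Move 4: W@(2,1) -> caps B=0 W=0
Move 5: B@(0,0) -> caps B=0 W=0
Move 6: W@(2,2) -> caps B=0 W=0
Move 7: B@(2,0) -> caps B=0 W=0
Move 8: W@(1,2) -> caps B=0 W=0
Move 9: B@(3,1) -> caps B=1 W=0
Move 10: W@(0,2) -> caps B=1 W=0
Move 11: B@(1,0) -> caps B=1 W=0

Answer: 1 0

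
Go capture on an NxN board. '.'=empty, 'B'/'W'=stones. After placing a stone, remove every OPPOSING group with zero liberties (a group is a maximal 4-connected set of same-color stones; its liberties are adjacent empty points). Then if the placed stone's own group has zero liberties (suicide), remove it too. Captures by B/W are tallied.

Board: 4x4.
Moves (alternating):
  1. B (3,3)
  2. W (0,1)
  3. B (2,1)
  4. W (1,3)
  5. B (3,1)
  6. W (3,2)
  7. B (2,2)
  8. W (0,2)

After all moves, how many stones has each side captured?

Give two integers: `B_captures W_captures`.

Move 1: B@(3,3) -> caps B=0 W=0
Move 2: W@(0,1) -> caps B=0 W=0
Move 3: B@(2,1) -> caps B=0 W=0
Move 4: W@(1,3) -> caps B=0 W=0
Move 5: B@(3,1) -> caps B=0 W=0
Move 6: W@(3,2) -> caps B=0 W=0
Move 7: B@(2,2) -> caps B=1 W=0
Move 8: W@(0,2) -> caps B=1 W=0

Answer: 1 0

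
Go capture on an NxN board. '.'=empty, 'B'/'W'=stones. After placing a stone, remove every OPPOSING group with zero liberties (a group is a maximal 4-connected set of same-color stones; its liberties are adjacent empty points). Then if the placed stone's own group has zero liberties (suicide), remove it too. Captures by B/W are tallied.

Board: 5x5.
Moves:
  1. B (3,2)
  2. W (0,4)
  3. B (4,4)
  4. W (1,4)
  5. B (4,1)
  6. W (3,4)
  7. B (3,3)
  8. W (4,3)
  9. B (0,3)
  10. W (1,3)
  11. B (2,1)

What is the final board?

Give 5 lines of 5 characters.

Answer: ...BW
...WW
.B...
..BBW
.B.W.

Derivation:
Move 1: B@(3,2) -> caps B=0 W=0
Move 2: W@(0,4) -> caps B=0 W=0
Move 3: B@(4,4) -> caps B=0 W=0
Move 4: W@(1,4) -> caps B=0 W=0
Move 5: B@(4,1) -> caps B=0 W=0
Move 6: W@(3,4) -> caps B=0 W=0
Move 7: B@(3,3) -> caps B=0 W=0
Move 8: W@(4,3) -> caps B=0 W=1
Move 9: B@(0,3) -> caps B=0 W=1
Move 10: W@(1,3) -> caps B=0 W=1
Move 11: B@(2,1) -> caps B=0 W=1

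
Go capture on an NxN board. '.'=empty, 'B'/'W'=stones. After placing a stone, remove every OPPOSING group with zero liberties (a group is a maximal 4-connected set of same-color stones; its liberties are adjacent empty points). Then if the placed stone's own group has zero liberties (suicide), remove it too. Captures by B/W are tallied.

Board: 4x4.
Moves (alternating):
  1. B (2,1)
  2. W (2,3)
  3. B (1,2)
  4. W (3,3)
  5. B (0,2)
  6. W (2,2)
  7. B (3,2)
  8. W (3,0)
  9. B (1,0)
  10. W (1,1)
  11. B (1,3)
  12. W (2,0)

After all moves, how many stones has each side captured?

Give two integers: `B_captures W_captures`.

Answer: 3 0

Derivation:
Move 1: B@(2,1) -> caps B=0 W=0
Move 2: W@(2,3) -> caps B=0 W=0
Move 3: B@(1,2) -> caps B=0 W=0
Move 4: W@(3,3) -> caps B=0 W=0
Move 5: B@(0,2) -> caps B=0 W=0
Move 6: W@(2,2) -> caps B=0 W=0
Move 7: B@(3,2) -> caps B=0 W=0
Move 8: W@(3,0) -> caps B=0 W=0
Move 9: B@(1,0) -> caps B=0 W=0
Move 10: W@(1,1) -> caps B=0 W=0
Move 11: B@(1,3) -> caps B=3 W=0
Move 12: W@(2,0) -> caps B=3 W=0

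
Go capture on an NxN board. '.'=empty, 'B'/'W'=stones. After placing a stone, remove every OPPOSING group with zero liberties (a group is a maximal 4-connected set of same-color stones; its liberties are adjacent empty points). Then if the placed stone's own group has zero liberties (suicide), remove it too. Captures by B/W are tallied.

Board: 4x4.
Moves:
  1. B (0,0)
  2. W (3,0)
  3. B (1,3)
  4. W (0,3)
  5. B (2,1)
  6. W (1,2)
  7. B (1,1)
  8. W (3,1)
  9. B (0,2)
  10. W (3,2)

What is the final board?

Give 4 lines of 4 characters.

Answer: B.B.
.BWB
.B..
WWW.

Derivation:
Move 1: B@(0,0) -> caps B=0 W=0
Move 2: W@(3,0) -> caps B=0 W=0
Move 3: B@(1,3) -> caps B=0 W=0
Move 4: W@(0,3) -> caps B=0 W=0
Move 5: B@(2,1) -> caps B=0 W=0
Move 6: W@(1,2) -> caps B=0 W=0
Move 7: B@(1,1) -> caps B=0 W=0
Move 8: W@(3,1) -> caps B=0 W=0
Move 9: B@(0,2) -> caps B=1 W=0
Move 10: W@(3,2) -> caps B=1 W=0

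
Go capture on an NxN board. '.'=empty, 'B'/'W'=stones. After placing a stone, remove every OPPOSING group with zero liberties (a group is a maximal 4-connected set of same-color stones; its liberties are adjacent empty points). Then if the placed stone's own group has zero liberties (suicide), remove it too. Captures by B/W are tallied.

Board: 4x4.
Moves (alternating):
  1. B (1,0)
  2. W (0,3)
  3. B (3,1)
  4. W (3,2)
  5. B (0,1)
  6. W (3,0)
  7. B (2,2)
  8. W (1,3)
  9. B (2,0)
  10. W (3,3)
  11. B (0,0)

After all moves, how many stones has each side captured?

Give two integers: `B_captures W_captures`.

Answer: 1 0

Derivation:
Move 1: B@(1,0) -> caps B=0 W=0
Move 2: W@(0,3) -> caps B=0 W=0
Move 3: B@(3,1) -> caps B=0 W=0
Move 4: W@(3,2) -> caps B=0 W=0
Move 5: B@(0,1) -> caps B=0 W=0
Move 6: W@(3,0) -> caps B=0 W=0
Move 7: B@(2,2) -> caps B=0 W=0
Move 8: W@(1,3) -> caps B=0 W=0
Move 9: B@(2,0) -> caps B=1 W=0
Move 10: W@(3,3) -> caps B=1 W=0
Move 11: B@(0,0) -> caps B=1 W=0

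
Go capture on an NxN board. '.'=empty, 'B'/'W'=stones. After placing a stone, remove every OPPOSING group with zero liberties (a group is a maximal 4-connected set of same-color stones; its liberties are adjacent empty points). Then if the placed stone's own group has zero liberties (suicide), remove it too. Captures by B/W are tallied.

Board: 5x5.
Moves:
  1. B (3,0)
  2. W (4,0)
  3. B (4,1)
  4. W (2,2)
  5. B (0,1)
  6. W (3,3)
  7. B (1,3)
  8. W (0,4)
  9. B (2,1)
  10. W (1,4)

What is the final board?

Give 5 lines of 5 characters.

Move 1: B@(3,0) -> caps B=0 W=0
Move 2: W@(4,0) -> caps B=0 W=0
Move 3: B@(4,1) -> caps B=1 W=0
Move 4: W@(2,2) -> caps B=1 W=0
Move 5: B@(0,1) -> caps B=1 W=0
Move 6: W@(3,3) -> caps B=1 W=0
Move 7: B@(1,3) -> caps B=1 W=0
Move 8: W@(0,4) -> caps B=1 W=0
Move 9: B@(2,1) -> caps B=1 W=0
Move 10: W@(1,4) -> caps B=1 W=0

Answer: .B..W
...BW
.BW..
B..W.
.B...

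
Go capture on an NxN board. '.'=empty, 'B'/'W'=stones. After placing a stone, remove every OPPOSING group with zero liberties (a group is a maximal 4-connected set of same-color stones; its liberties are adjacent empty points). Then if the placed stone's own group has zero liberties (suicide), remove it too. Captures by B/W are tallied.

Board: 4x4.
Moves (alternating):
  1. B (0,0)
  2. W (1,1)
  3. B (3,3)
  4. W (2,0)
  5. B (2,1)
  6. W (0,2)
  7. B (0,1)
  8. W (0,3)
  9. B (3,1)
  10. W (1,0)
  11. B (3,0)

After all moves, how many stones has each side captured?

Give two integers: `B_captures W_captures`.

Move 1: B@(0,0) -> caps B=0 W=0
Move 2: W@(1,1) -> caps B=0 W=0
Move 3: B@(3,3) -> caps B=0 W=0
Move 4: W@(2,0) -> caps B=0 W=0
Move 5: B@(2,1) -> caps B=0 W=0
Move 6: W@(0,2) -> caps B=0 W=0
Move 7: B@(0,1) -> caps B=0 W=0
Move 8: W@(0,3) -> caps B=0 W=0
Move 9: B@(3,1) -> caps B=0 W=0
Move 10: W@(1,0) -> caps B=0 W=2
Move 11: B@(3,0) -> caps B=0 W=2

Answer: 0 2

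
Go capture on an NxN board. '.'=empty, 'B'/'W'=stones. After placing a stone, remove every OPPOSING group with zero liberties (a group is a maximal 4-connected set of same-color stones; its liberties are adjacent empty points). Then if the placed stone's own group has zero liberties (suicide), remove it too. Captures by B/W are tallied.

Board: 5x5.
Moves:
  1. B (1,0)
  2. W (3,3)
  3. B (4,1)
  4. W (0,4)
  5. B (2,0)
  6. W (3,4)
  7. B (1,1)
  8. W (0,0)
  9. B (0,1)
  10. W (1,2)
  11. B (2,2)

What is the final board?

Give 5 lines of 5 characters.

Move 1: B@(1,0) -> caps B=0 W=0
Move 2: W@(3,3) -> caps B=0 W=0
Move 3: B@(4,1) -> caps B=0 W=0
Move 4: W@(0,4) -> caps B=0 W=0
Move 5: B@(2,0) -> caps B=0 W=0
Move 6: W@(3,4) -> caps B=0 W=0
Move 7: B@(1,1) -> caps B=0 W=0
Move 8: W@(0,0) -> caps B=0 W=0
Move 9: B@(0,1) -> caps B=1 W=0
Move 10: W@(1,2) -> caps B=1 W=0
Move 11: B@(2,2) -> caps B=1 W=0

Answer: .B..W
BBW..
B.B..
...WW
.B...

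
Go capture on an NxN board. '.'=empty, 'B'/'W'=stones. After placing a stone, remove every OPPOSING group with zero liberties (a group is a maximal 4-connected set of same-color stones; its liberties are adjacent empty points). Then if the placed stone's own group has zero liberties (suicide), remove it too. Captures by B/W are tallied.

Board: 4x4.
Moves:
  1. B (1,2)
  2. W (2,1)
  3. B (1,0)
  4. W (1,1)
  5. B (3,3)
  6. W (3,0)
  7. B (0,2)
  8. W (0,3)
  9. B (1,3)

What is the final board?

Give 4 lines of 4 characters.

Move 1: B@(1,2) -> caps B=0 W=0
Move 2: W@(2,1) -> caps B=0 W=0
Move 3: B@(1,0) -> caps B=0 W=0
Move 4: W@(1,1) -> caps B=0 W=0
Move 5: B@(3,3) -> caps B=0 W=0
Move 6: W@(3,0) -> caps B=0 W=0
Move 7: B@(0,2) -> caps B=0 W=0
Move 8: W@(0,3) -> caps B=0 W=0
Move 9: B@(1,3) -> caps B=1 W=0

Answer: ..B.
BWBB
.W..
W..B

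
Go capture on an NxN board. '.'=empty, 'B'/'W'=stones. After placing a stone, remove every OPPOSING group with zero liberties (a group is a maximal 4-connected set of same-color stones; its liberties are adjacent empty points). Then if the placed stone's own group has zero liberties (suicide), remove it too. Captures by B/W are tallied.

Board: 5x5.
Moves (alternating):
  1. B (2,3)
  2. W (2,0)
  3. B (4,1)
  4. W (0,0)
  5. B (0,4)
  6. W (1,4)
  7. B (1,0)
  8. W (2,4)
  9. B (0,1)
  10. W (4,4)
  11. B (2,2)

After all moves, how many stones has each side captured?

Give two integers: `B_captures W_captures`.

Move 1: B@(2,3) -> caps B=0 W=0
Move 2: W@(2,0) -> caps B=0 W=0
Move 3: B@(4,1) -> caps B=0 W=0
Move 4: W@(0,0) -> caps B=0 W=0
Move 5: B@(0,4) -> caps B=0 W=0
Move 6: W@(1,4) -> caps B=0 W=0
Move 7: B@(1,0) -> caps B=0 W=0
Move 8: W@(2,4) -> caps B=0 W=0
Move 9: B@(0,1) -> caps B=1 W=0
Move 10: W@(4,4) -> caps B=1 W=0
Move 11: B@(2,2) -> caps B=1 W=0

Answer: 1 0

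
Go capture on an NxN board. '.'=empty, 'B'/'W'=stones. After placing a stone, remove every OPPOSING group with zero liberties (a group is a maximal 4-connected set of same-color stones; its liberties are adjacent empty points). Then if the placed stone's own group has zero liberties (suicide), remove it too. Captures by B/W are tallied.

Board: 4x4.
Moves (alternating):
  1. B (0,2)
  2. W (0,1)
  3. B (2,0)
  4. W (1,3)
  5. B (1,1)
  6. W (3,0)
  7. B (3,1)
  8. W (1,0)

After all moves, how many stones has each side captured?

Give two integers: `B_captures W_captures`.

Answer: 1 0

Derivation:
Move 1: B@(0,2) -> caps B=0 W=0
Move 2: W@(0,1) -> caps B=0 W=0
Move 3: B@(2,0) -> caps B=0 W=0
Move 4: W@(1,3) -> caps B=0 W=0
Move 5: B@(1,1) -> caps B=0 W=0
Move 6: W@(3,0) -> caps B=0 W=0
Move 7: B@(3,1) -> caps B=1 W=0
Move 8: W@(1,0) -> caps B=1 W=0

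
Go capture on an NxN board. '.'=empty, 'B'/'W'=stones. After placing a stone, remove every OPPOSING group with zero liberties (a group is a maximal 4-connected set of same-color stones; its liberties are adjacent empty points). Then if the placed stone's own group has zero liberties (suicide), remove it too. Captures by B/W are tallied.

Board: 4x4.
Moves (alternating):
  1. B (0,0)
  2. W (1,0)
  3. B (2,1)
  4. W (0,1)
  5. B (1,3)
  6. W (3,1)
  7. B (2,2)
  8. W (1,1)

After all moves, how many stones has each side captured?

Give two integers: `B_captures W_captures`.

Move 1: B@(0,0) -> caps B=0 W=0
Move 2: W@(1,0) -> caps B=0 W=0
Move 3: B@(2,1) -> caps B=0 W=0
Move 4: W@(0,1) -> caps B=0 W=1
Move 5: B@(1,3) -> caps B=0 W=1
Move 6: W@(3,1) -> caps B=0 W=1
Move 7: B@(2,2) -> caps B=0 W=1
Move 8: W@(1,1) -> caps B=0 W=1

Answer: 0 1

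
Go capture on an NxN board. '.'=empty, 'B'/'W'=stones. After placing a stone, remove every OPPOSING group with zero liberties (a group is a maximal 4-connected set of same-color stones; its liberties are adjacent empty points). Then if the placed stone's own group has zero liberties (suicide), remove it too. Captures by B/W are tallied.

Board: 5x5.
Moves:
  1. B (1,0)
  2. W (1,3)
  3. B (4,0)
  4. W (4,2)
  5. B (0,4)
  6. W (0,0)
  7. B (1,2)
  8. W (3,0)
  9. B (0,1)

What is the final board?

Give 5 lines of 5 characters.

Answer: .B..B
B.BW.
.....
W....
B.W..

Derivation:
Move 1: B@(1,0) -> caps B=0 W=0
Move 2: W@(1,3) -> caps B=0 W=0
Move 3: B@(4,0) -> caps B=0 W=0
Move 4: W@(4,2) -> caps B=0 W=0
Move 5: B@(0,4) -> caps B=0 W=0
Move 6: W@(0,0) -> caps B=0 W=0
Move 7: B@(1,2) -> caps B=0 W=0
Move 8: W@(3,0) -> caps B=0 W=0
Move 9: B@(0,1) -> caps B=1 W=0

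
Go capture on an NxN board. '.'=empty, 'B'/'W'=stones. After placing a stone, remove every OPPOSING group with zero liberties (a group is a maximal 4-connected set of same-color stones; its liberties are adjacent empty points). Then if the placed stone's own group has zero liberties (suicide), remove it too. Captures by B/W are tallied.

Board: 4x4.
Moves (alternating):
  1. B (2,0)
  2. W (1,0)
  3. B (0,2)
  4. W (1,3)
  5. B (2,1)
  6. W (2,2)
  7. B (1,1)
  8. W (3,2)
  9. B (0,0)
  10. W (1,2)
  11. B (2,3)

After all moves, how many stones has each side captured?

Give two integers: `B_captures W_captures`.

Move 1: B@(2,0) -> caps B=0 W=0
Move 2: W@(1,0) -> caps B=0 W=0
Move 3: B@(0,2) -> caps B=0 W=0
Move 4: W@(1,3) -> caps B=0 W=0
Move 5: B@(2,1) -> caps B=0 W=0
Move 6: W@(2,2) -> caps B=0 W=0
Move 7: B@(1,1) -> caps B=0 W=0
Move 8: W@(3,2) -> caps B=0 W=0
Move 9: B@(0,0) -> caps B=1 W=0
Move 10: W@(1,2) -> caps B=1 W=0
Move 11: B@(2,3) -> caps B=1 W=0

Answer: 1 0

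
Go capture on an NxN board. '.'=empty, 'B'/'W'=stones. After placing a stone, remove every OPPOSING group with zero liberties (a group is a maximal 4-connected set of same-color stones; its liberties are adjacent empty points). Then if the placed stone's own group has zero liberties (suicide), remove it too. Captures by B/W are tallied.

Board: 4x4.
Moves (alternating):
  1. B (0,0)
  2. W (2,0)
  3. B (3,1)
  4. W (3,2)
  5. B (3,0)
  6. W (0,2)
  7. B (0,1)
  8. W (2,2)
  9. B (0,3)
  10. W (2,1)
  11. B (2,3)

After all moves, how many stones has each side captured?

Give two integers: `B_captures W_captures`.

Move 1: B@(0,0) -> caps B=0 W=0
Move 2: W@(2,0) -> caps B=0 W=0
Move 3: B@(3,1) -> caps B=0 W=0
Move 4: W@(3,2) -> caps B=0 W=0
Move 5: B@(3,0) -> caps B=0 W=0
Move 6: W@(0,2) -> caps B=0 W=0
Move 7: B@(0,1) -> caps B=0 W=0
Move 8: W@(2,2) -> caps B=0 W=0
Move 9: B@(0,3) -> caps B=0 W=0
Move 10: W@(2,1) -> caps B=0 W=2
Move 11: B@(2,3) -> caps B=0 W=2

Answer: 0 2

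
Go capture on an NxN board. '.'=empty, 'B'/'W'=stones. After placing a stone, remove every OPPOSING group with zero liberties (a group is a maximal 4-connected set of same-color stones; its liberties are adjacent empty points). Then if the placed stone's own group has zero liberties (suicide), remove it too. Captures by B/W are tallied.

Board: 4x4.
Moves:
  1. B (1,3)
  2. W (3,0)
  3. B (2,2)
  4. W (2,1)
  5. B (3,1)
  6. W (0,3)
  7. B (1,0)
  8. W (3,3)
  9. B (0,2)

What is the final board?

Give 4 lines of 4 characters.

Answer: ..B.
B..B
.WB.
WB.W

Derivation:
Move 1: B@(1,3) -> caps B=0 W=0
Move 2: W@(3,0) -> caps B=0 W=0
Move 3: B@(2,2) -> caps B=0 W=0
Move 4: W@(2,1) -> caps B=0 W=0
Move 5: B@(3,1) -> caps B=0 W=0
Move 6: W@(0,3) -> caps B=0 W=0
Move 7: B@(1,0) -> caps B=0 W=0
Move 8: W@(3,3) -> caps B=0 W=0
Move 9: B@(0,2) -> caps B=1 W=0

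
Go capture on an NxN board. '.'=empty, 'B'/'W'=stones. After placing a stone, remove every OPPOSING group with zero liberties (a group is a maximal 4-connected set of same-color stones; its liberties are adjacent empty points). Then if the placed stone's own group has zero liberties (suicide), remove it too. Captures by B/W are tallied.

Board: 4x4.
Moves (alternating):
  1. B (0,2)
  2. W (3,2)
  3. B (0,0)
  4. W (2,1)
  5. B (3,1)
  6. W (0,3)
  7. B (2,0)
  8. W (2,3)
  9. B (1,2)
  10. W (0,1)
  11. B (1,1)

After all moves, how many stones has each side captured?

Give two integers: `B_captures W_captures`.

Move 1: B@(0,2) -> caps B=0 W=0
Move 2: W@(3,2) -> caps B=0 W=0
Move 3: B@(0,0) -> caps B=0 W=0
Move 4: W@(2,1) -> caps B=0 W=0
Move 5: B@(3,1) -> caps B=0 W=0
Move 6: W@(0,3) -> caps B=0 W=0
Move 7: B@(2,0) -> caps B=0 W=0
Move 8: W@(2,3) -> caps B=0 W=0
Move 9: B@(1,2) -> caps B=0 W=0
Move 10: W@(0,1) -> caps B=0 W=0
Move 11: B@(1,1) -> caps B=1 W=0

Answer: 1 0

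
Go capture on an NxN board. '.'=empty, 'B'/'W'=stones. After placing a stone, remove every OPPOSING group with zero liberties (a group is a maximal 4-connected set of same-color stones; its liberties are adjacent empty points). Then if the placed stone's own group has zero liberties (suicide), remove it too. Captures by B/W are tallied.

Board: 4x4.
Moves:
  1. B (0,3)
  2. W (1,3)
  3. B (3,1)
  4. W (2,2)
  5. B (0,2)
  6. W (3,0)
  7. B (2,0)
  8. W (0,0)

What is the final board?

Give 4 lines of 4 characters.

Move 1: B@(0,3) -> caps B=0 W=0
Move 2: W@(1,3) -> caps B=0 W=0
Move 3: B@(3,1) -> caps B=0 W=0
Move 4: W@(2,2) -> caps B=0 W=0
Move 5: B@(0,2) -> caps B=0 W=0
Move 6: W@(3,0) -> caps B=0 W=0
Move 7: B@(2,0) -> caps B=1 W=0
Move 8: W@(0,0) -> caps B=1 W=0

Answer: W.BB
...W
B.W.
.B..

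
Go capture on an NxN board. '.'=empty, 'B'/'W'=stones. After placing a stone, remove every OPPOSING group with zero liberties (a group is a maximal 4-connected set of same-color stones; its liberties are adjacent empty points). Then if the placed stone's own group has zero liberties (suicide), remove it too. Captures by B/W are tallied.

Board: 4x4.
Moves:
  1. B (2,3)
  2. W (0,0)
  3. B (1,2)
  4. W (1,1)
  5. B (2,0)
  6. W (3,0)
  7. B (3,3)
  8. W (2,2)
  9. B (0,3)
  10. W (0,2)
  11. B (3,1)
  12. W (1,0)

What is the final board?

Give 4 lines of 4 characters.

Move 1: B@(2,3) -> caps B=0 W=0
Move 2: W@(0,0) -> caps B=0 W=0
Move 3: B@(1,2) -> caps B=0 W=0
Move 4: W@(1,1) -> caps B=0 W=0
Move 5: B@(2,0) -> caps B=0 W=0
Move 6: W@(3,0) -> caps B=0 W=0
Move 7: B@(3,3) -> caps B=0 W=0
Move 8: W@(2,2) -> caps B=0 W=0
Move 9: B@(0,3) -> caps B=0 W=0
Move 10: W@(0,2) -> caps B=0 W=0
Move 11: B@(3,1) -> caps B=1 W=0
Move 12: W@(1,0) -> caps B=1 W=0

Answer: W.WB
WWB.
B.WB
.B.B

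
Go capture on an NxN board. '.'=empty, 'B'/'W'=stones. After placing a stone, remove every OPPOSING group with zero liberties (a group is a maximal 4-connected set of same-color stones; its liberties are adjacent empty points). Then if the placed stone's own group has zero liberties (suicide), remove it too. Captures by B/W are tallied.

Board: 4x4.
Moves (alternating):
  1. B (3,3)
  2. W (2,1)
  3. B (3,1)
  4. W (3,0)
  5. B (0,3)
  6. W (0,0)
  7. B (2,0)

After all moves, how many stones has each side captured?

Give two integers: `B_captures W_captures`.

Answer: 1 0

Derivation:
Move 1: B@(3,3) -> caps B=0 W=0
Move 2: W@(2,1) -> caps B=0 W=0
Move 3: B@(3,1) -> caps B=0 W=0
Move 4: W@(3,0) -> caps B=0 W=0
Move 5: B@(0,3) -> caps B=0 W=0
Move 6: W@(0,0) -> caps B=0 W=0
Move 7: B@(2,0) -> caps B=1 W=0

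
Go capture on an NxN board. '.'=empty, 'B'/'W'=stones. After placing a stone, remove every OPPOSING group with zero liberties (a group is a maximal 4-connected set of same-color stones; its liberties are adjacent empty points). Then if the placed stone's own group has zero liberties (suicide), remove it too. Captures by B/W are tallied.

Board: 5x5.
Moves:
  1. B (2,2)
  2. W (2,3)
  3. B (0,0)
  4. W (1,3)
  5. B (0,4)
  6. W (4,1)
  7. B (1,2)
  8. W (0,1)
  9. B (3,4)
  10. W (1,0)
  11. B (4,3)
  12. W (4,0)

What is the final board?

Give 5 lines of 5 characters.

Move 1: B@(2,2) -> caps B=0 W=0
Move 2: W@(2,3) -> caps B=0 W=0
Move 3: B@(0,0) -> caps B=0 W=0
Move 4: W@(1,3) -> caps B=0 W=0
Move 5: B@(0,4) -> caps B=0 W=0
Move 6: W@(4,1) -> caps B=0 W=0
Move 7: B@(1,2) -> caps B=0 W=0
Move 8: W@(0,1) -> caps B=0 W=0
Move 9: B@(3,4) -> caps B=0 W=0
Move 10: W@(1,0) -> caps B=0 W=1
Move 11: B@(4,3) -> caps B=0 W=1
Move 12: W@(4,0) -> caps B=0 W=1

Answer: .W..B
W.BW.
..BW.
....B
WW.B.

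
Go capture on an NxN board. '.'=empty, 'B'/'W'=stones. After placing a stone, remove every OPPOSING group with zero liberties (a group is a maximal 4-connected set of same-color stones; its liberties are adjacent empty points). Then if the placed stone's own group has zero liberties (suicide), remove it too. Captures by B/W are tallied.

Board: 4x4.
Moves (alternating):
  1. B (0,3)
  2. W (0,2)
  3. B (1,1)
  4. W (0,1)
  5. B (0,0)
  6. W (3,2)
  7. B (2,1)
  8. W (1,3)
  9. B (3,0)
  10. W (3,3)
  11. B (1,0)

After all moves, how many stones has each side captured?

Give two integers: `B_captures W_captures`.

Move 1: B@(0,3) -> caps B=0 W=0
Move 2: W@(0,2) -> caps B=0 W=0
Move 3: B@(1,1) -> caps B=0 W=0
Move 4: W@(0,1) -> caps B=0 W=0
Move 5: B@(0,0) -> caps B=0 W=0
Move 6: W@(3,2) -> caps B=0 W=0
Move 7: B@(2,1) -> caps B=0 W=0
Move 8: W@(1,3) -> caps B=0 W=1
Move 9: B@(3,0) -> caps B=0 W=1
Move 10: W@(3,3) -> caps B=0 W=1
Move 11: B@(1,0) -> caps B=0 W=1

Answer: 0 1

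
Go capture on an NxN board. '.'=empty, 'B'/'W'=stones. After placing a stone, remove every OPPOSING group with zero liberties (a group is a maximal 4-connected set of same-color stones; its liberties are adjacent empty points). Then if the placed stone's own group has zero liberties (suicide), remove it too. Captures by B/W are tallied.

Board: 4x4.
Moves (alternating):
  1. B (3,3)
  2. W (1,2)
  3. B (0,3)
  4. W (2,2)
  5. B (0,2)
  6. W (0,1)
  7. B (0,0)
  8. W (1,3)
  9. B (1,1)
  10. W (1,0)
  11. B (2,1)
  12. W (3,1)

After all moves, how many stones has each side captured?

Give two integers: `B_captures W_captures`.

Move 1: B@(3,3) -> caps B=0 W=0
Move 2: W@(1,2) -> caps B=0 W=0
Move 3: B@(0,3) -> caps B=0 W=0
Move 4: W@(2,2) -> caps B=0 W=0
Move 5: B@(0,2) -> caps B=0 W=0
Move 6: W@(0,1) -> caps B=0 W=0
Move 7: B@(0,0) -> caps B=0 W=0
Move 8: W@(1,3) -> caps B=0 W=2
Move 9: B@(1,1) -> caps B=0 W=2
Move 10: W@(1,0) -> caps B=0 W=3
Move 11: B@(2,1) -> caps B=0 W=3
Move 12: W@(3,1) -> caps B=0 W=3

Answer: 0 3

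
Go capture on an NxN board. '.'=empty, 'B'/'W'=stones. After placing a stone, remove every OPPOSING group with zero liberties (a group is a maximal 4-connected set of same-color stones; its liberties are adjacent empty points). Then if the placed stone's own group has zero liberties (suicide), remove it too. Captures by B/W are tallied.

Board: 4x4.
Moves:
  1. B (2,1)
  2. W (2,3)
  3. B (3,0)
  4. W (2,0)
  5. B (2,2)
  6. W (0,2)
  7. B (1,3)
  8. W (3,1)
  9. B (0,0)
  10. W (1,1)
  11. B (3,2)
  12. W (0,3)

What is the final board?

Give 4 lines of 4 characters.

Answer: B.WW
.W.B
WBBW
.WB.

Derivation:
Move 1: B@(2,1) -> caps B=0 W=0
Move 2: W@(2,3) -> caps B=0 W=0
Move 3: B@(3,0) -> caps B=0 W=0
Move 4: W@(2,0) -> caps B=0 W=0
Move 5: B@(2,2) -> caps B=0 W=0
Move 6: W@(0,2) -> caps B=0 W=0
Move 7: B@(1,3) -> caps B=0 W=0
Move 8: W@(3,1) -> caps B=0 W=1
Move 9: B@(0,0) -> caps B=0 W=1
Move 10: W@(1,1) -> caps B=0 W=1
Move 11: B@(3,2) -> caps B=0 W=1
Move 12: W@(0,3) -> caps B=0 W=1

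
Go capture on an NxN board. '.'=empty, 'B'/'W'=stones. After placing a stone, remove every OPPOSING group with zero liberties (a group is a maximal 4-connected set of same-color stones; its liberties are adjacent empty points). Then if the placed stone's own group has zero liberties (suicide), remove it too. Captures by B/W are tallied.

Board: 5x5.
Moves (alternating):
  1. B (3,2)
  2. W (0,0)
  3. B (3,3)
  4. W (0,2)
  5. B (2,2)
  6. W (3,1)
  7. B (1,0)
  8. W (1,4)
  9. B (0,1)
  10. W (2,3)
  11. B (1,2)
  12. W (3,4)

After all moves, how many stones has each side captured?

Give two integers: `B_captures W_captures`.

Answer: 1 0

Derivation:
Move 1: B@(3,2) -> caps B=0 W=0
Move 2: W@(0,0) -> caps B=0 W=0
Move 3: B@(3,3) -> caps B=0 W=0
Move 4: W@(0,2) -> caps B=0 W=0
Move 5: B@(2,2) -> caps B=0 W=0
Move 6: W@(3,1) -> caps B=0 W=0
Move 7: B@(1,0) -> caps B=0 W=0
Move 8: W@(1,4) -> caps B=0 W=0
Move 9: B@(0,1) -> caps B=1 W=0
Move 10: W@(2,3) -> caps B=1 W=0
Move 11: B@(1,2) -> caps B=1 W=0
Move 12: W@(3,4) -> caps B=1 W=0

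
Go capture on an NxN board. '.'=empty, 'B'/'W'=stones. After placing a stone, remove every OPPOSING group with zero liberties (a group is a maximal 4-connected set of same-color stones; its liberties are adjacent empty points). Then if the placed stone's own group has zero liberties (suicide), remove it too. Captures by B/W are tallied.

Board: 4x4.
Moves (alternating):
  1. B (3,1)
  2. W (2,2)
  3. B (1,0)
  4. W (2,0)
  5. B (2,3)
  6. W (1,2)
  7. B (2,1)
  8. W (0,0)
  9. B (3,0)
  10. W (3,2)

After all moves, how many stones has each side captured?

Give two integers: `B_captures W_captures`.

Move 1: B@(3,1) -> caps B=0 W=0
Move 2: W@(2,2) -> caps B=0 W=0
Move 3: B@(1,0) -> caps B=0 W=0
Move 4: W@(2,0) -> caps B=0 W=0
Move 5: B@(2,3) -> caps B=0 W=0
Move 6: W@(1,2) -> caps B=0 W=0
Move 7: B@(2,1) -> caps B=0 W=0
Move 8: W@(0,0) -> caps B=0 W=0
Move 9: B@(3,0) -> caps B=1 W=0
Move 10: W@(3,2) -> caps B=1 W=0

Answer: 1 0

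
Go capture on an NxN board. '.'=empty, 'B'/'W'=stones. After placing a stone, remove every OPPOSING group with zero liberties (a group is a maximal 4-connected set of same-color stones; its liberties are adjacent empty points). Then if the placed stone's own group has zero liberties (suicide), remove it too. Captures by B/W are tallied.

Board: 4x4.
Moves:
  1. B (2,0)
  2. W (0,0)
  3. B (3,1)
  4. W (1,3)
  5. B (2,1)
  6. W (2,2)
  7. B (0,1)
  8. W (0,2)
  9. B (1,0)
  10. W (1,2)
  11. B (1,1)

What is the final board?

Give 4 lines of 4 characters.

Move 1: B@(2,0) -> caps B=0 W=0
Move 2: W@(0,0) -> caps B=0 W=0
Move 3: B@(3,1) -> caps B=0 W=0
Move 4: W@(1,3) -> caps B=0 W=0
Move 5: B@(2,1) -> caps B=0 W=0
Move 6: W@(2,2) -> caps B=0 W=0
Move 7: B@(0,1) -> caps B=0 W=0
Move 8: W@(0,2) -> caps B=0 W=0
Move 9: B@(1,0) -> caps B=1 W=0
Move 10: W@(1,2) -> caps B=1 W=0
Move 11: B@(1,1) -> caps B=1 W=0

Answer: .BW.
BBWW
BBW.
.B..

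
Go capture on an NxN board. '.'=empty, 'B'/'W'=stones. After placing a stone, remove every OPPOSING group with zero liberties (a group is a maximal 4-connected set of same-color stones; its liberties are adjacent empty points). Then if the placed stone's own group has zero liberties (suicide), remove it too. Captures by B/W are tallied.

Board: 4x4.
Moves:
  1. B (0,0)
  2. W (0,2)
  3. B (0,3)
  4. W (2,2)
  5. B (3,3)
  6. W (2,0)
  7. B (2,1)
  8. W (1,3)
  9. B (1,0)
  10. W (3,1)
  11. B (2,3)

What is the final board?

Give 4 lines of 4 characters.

Move 1: B@(0,0) -> caps B=0 W=0
Move 2: W@(0,2) -> caps B=0 W=0
Move 3: B@(0,3) -> caps B=0 W=0
Move 4: W@(2,2) -> caps B=0 W=0
Move 5: B@(3,3) -> caps B=0 W=0
Move 6: W@(2,0) -> caps B=0 W=0
Move 7: B@(2,1) -> caps B=0 W=0
Move 8: W@(1,3) -> caps B=0 W=1
Move 9: B@(1,0) -> caps B=0 W=1
Move 10: W@(3,1) -> caps B=0 W=1
Move 11: B@(2,3) -> caps B=0 W=1

Answer: B.W.
B..W
WBWB
.W.B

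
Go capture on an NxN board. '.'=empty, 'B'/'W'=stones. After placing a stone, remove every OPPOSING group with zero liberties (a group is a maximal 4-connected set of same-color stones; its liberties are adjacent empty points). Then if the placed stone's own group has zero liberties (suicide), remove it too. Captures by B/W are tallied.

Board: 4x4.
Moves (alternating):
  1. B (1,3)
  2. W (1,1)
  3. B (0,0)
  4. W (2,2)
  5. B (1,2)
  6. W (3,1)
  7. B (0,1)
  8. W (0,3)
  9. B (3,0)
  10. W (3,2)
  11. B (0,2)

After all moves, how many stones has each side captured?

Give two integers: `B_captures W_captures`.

Move 1: B@(1,3) -> caps B=0 W=0
Move 2: W@(1,1) -> caps B=0 W=0
Move 3: B@(0,0) -> caps B=0 W=0
Move 4: W@(2,2) -> caps B=0 W=0
Move 5: B@(1,2) -> caps B=0 W=0
Move 6: W@(3,1) -> caps B=0 W=0
Move 7: B@(0,1) -> caps B=0 W=0
Move 8: W@(0,3) -> caps B=0 W=0
Move 9: B@(3,0) -> caps B=0 W=0
Move 10: W@(3,2) -> caps B=0 W=0
Move 11: B@(0,2) -> caps B=1 W=0

Answer: 1 0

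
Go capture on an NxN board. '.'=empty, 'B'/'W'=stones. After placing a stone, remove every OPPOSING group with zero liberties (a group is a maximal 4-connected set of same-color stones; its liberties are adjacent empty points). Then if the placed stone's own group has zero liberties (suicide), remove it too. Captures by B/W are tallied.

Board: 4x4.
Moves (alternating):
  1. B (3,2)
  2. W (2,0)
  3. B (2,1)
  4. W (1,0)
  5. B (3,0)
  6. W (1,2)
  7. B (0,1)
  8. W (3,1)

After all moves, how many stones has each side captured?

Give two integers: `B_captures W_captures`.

Answer: 0 1

Derivation:
Move 1: B@(3,2) -> caps B=0 W=0
Move 2: W@(2,0) -> caps B=0 W=0
Move 3: B@(2,1) -> caps B=0 W=0
Move 4: W@(1,0) -> caps B=0 W=0
Move 5: B@(3,0) -> caps B=0 W=0
Move 6: W@(1,2) -> caps B=0 W=0
Move 7: B@(0,1) -> caps B=0 W=0
Move 8: W@(3,1) -> caps B=0 W=1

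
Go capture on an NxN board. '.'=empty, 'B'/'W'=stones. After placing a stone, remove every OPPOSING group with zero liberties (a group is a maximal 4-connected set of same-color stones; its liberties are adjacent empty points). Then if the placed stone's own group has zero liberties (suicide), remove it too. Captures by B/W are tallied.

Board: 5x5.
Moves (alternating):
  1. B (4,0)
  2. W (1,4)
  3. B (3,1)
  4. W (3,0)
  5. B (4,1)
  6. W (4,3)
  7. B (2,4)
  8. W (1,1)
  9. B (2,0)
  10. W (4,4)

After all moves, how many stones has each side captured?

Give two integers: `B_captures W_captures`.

Answer: 1 0

Derivation:
Move 1: B@(4,0) -> caps B=0 W=0
Move 2: W@(1,4) -> caps B=0 W=0
Move 3: B@(3,1) -> caps B=0 W=0
Move 4: W@(3,0) -> caps B=0 W=0
Move 5: B@(4,1) -> caps B=0 W=0
Move 6: W@(4,3) -> caps B=0 W=0
Move 7: B@(2,4) -> caps B=0 W=0
Move 8: W@(1,1) -> caps B=0 W=0
Move 9: B@(2,0) -> caps B=1 W=0
Move 10: W@(4,4) -> caps B=1 W=0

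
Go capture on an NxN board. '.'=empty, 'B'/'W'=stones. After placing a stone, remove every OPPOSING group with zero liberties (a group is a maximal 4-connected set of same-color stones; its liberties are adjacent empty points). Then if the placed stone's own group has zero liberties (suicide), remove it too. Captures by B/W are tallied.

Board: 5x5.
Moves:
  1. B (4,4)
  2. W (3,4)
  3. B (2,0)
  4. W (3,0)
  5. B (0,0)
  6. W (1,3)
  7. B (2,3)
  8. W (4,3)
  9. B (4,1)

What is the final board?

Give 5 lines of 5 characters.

Move 1: B@(4,4) -> caps B=0 W=0
Move 2: W@(3,4) -> caps B=0 W=0
Move 3: B@(2,0) -> caps B=0 W=0
Move 4: W@(3,0) -> caps B=0 W=0
Move 5: B@(0,0) -> caps B=0 W=0
Move 6: W@(1,3) -> caps B=0 W=0
Move 7: B@(2,3) -> caps B=0 W=0
Move 8: W@(4,3) -> caps B=0 W=1
Move 9: B@(4,1) -> caps B=0 W=1

Answer: B....
...W.
B..B.
W...W
.B.W.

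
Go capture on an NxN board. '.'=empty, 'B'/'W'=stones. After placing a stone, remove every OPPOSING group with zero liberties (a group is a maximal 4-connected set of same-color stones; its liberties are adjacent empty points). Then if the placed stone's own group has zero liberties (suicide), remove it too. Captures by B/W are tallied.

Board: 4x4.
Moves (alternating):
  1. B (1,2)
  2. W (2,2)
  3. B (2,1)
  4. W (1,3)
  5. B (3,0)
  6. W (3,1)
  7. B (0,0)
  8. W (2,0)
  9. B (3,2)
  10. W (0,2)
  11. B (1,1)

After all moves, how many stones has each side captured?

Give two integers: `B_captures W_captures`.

Move 1: B@(1,2) -> caps B=0 W=0
Move 2: W@(2,2) -> caps B=0 W=0
Move 3: B@(2,1) -> caps B=0 W=0
Move 4: W@(1,3) -> caps B=0 W=0
Move 5: B@(3,0) -> caps B=0 W=0
Move 6: W@(3,1) -> caps B=0 W=0
Move 7: B@(0,0) -> caps B=0 W=0
Move 8: W@(2,0) -> caps B=0 W=1
Move 9: B@(3,2) -> caps B=0 W=1
Move 10: W@(0,2) -> caps B=0 W=1
Move 11: B@(1,1) -> caps B=0 W=1

Answer: 0 1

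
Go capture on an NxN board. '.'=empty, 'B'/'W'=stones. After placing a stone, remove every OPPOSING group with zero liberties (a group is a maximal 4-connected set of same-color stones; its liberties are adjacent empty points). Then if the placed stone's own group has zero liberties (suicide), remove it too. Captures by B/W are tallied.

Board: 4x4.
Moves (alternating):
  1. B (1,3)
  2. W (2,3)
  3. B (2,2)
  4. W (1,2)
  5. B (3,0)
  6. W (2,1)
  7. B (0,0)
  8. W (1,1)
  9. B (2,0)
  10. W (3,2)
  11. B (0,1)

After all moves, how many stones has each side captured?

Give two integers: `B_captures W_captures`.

Move 1: B@(1,3) -> caps B=0 W=0
Move 2: W@(2,3) -> caps B=0 W=0
Move 3: B@(2,2) -> caps B=0 W=0
Move 4: W@(1,2) -> caps B=0 W=0
Move 5: B@(3,0) -> caps B=0 W=0
Move 6: W@(2,1) -> caps B=0 W=0
Move 7: B@(0,0) -> caps B=0 W=0
Move 8: W@(1,1) -> caps B=0 W=0
Move 9: B@(2,0) -> caps B=0 W=0
Move 10: W@(3,2) -> caps B=0 W=1
Move 11: B@(0,1) -> caps B=0 W=1

Answer: 0 1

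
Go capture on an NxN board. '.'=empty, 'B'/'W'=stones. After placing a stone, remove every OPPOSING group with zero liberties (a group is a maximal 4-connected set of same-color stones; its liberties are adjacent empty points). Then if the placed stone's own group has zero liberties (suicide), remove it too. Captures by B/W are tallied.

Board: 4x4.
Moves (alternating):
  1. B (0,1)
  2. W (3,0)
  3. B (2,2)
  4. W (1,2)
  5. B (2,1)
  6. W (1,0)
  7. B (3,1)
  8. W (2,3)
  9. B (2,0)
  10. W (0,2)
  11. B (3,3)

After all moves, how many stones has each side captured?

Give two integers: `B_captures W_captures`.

Answer: 1 0

Derivation:
Move 1: B@(0,1) -> caps B=0 W=0
Move 2: W@(3,0) -> caps B=0 W=0
Move 3: B@(2,2) -> caps B=0 W=0
Move 4: W@(1,2) -> caps B=0 W=0
Move 5: B@(2,1) -> caps B=0 W=0
Move 6: W@(1,0) -> caps B=0 W=0
Move 7: B@(3,1) -> caps B=0 W=0
Move 8: W@(2,3) -> caps B=0 W=0
Move 9: B@(2,0) -> caps B=1 W=0
Move 10: W@(0,2) -> caps B=1 W=0
Move 11: B@(3,3) -> caps B=1 W=0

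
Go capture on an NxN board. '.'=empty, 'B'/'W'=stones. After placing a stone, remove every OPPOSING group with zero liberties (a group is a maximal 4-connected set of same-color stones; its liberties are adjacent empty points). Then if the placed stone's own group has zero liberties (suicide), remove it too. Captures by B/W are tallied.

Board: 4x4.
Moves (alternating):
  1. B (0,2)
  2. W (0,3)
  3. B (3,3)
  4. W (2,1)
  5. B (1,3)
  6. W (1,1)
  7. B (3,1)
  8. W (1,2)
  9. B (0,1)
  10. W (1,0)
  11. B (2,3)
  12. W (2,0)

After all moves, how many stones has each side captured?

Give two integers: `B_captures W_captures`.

Answer: 1 0

Derivation:
Move 1: B@(0,2) -> caps B=0 W=0
Move 2: W@(0,3) -> caps B=0 W=0
Move 3: B@(3,3) -> caps B=0 W=0
Move 4: W@(2,1) -> caps B=0 W=0
Move 5: B@(1,3) -> caps B=1 W=0
Move 6: W@(1,1) -> caps B=1 W=0
Move 7: B@(3,1) -> caps B=1 W=0
Move 8: W@(1,2) -> caps B=1 W=0
Move 9: B@(0,1) -> caps B=1 W=0
Move 10: W@(1,0) -> caps B=1 W=0
Move 11: B@(2,3) -> caps B=1 W=0
Move 12: W@(2,0) -> caps B=1 W=0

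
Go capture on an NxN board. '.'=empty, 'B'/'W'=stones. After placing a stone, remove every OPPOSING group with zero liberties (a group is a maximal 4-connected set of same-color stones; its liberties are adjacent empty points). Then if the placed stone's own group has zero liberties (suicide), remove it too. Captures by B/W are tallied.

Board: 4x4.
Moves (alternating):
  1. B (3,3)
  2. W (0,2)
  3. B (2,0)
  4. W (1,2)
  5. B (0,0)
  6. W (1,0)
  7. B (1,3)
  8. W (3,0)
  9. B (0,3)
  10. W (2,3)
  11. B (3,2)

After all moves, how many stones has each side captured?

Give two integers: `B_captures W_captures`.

Answer: 0 2

Derivation:
Move 1: B@(3,3) -> caps B=0 W=0
Move 2: W@(0,2) -> caps B=0 W=0
Move 3: B@(2,0) -> caps B=0 W=0
Move 4: W@(1,2) -> caps B=0 W=0
Move 5: B@(0,0) -> caps B=0 W=0
Move 6: W@(1,0) -> caps B=0 W=0
Move 7: B@(1,3) -> caps B=0 W=0
Move 8: W@(3,0) -> caps B=0 W=0
Move 9: B@(0,3) -> caps B=0 W=0
Move 10: W@(2,3) -> caps B=0 W=2
Move 11: B@(3,2) -> caps B=0 W=2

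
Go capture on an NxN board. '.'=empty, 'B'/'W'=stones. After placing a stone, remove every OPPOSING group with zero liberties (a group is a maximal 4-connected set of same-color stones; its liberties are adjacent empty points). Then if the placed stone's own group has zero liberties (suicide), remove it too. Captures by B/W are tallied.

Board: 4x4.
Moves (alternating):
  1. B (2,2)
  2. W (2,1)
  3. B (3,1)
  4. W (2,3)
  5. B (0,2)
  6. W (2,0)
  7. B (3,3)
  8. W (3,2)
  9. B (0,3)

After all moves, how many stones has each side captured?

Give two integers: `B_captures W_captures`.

Answer: 0 1

Derivation:
Move 1: B@(2,2) -> caps B=0 W=0
Move 2: W@(2,1) -> caps B=0 W=0
Move 3: B@(3,1) -> caps B=0 W=0
Move 4: W@(2,3) -> caps B=0 W=0
Move 5: B@(0,2) -> caps B=0 W=0
Move 6: W@(2,0) -> caps B=0 W=0
Move 7: B@(3,3) -> caps B=0 W=0
Move 8: W@(3,2) -> caps B=0 W=1
Move 9: B@(0,3) -> caps B=0 W=1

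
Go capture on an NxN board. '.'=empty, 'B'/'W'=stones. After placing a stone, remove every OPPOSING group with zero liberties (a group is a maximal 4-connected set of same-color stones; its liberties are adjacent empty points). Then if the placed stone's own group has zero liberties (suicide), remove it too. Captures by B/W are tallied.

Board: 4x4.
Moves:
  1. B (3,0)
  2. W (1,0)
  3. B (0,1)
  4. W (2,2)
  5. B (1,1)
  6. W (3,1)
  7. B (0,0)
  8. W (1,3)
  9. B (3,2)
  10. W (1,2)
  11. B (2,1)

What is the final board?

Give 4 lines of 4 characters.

Move 1: B@(3,0) -> caps B=0 W=0
Move 2: W@(1,0) -> caps B=0 W=0
Move 3: B@(0,1) -> caps B=0 W=0
Move 4: W@(2,2) -> caps B=0 W=0
Move 5: B@(1,1) -> caps B=0 W=0
Move 6: W@(3,1) -> caps B=0 W=0
Move 7: B@(0,0) -> caps B=0 W=0
Move 8: W@(1,3) -> caps B=0 W=0
Move 9: B@(3,2) -> caps B=0 W=0
Move 10: W@(1,2) -> caps B=0 W=0
Move 11: B@(2,1) -> caps B=1 W=0

Answer: BB..
WBWW
.BW.
B.B.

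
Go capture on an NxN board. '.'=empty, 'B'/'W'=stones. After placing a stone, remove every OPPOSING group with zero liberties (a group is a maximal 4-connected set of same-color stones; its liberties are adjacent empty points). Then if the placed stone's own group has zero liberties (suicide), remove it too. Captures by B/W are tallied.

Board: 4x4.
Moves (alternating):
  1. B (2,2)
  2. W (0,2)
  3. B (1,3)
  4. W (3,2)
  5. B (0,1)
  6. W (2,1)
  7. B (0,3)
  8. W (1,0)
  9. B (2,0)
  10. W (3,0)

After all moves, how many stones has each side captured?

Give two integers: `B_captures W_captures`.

Move 1: B@(2,2) -> caps B=0 W=0
Move 2: W@(0,2) -> caps B=0 W=0
Move 3: B@(1,3) -> caps B=0 W=0
Move 4: W@(3,2) -> caps B=0 W=0
Move 5: B@(0,1) -> caps B=0 W=0
Move 6: W@(2,1) -> caps B=0 W=0
Move 7: B@(0,3) -> caps B=0 W=0
Move 8: W@(1,0) -> caps B=0 W=0
Move 9: B@(2,0) -> caps B=0 W=0
Move 10: W@(3,0) -> caps B=0 W=1

Answer: 0 1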